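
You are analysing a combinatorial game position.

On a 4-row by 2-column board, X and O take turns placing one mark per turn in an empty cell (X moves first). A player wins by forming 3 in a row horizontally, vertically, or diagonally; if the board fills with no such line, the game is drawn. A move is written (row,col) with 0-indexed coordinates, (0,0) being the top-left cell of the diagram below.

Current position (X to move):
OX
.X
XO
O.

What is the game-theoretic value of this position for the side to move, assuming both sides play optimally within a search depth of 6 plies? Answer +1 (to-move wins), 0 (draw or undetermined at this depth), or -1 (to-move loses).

value(OX/.X/XO/O., X) = 0

[OX/.X/XO/O.] X move#1: (1,0):+0/OX/XX/XO/O.*, (3,1):+0/OX/.X/XO/OX
[OX/XX/XO/O.] O move#2: (3,1):+0/OX/XX/XO/OO*
[OX/XX/XO/OO] end (terminal +0, X#3); searched OX/.X/XO/O. to 6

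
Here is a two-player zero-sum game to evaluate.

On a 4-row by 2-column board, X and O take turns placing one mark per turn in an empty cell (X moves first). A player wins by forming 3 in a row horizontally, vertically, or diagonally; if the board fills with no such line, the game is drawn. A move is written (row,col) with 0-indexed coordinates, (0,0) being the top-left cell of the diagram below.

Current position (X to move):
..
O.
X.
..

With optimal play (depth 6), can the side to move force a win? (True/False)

p1 X@[../O./X./..]: (0,0)[X./O./X./..]+0* (0,1)[.X/O./X./..]+0 (1,1)[../OX/X./..]+0 (2,1)[../O./XX/..]+0 (3,0)[../O./X./X.]+0 (3,1)[../O./X./.X]+0
p2 O@[X./O./X./..]: (0,1)[XO/O./X./..]+0* (1,1)[X./OO/X./..]+0 (2,1)[X./O./XO/..]+0 (3,0)[X./O./X./O.]+0 (3,1)[X./O./X./.O]+0
p3 X@[XO/O./X./..]: (1,1)[XO/OX/X./..]+0* (2,1)[XO/O./XX/..]+0 (3,0)[XO/O./X./X.]+0 (3,1)[XO/O./X./.X]+0
p4 O@[XO/OX/X./..]: (2,1)[XO/OX/XO/..]+0* (3,0)[XO/OX/X./O.]+0 (3,1)[XO/OX/X./.O]+0
p5 X@[XO/OX/XO/..]: (3,0)[XO/OX/XO/X.]+0* (3,1)[XO/OX/XO/.X]+0
p6 O@[XO/OX/XO/X.]: (3,1)[XO/OX/XO/XO]+0*
p7 X@[XO/OX/XO/XO] terminal +0; root [../O./X./..] d6

X winning at [../O./X./..]: False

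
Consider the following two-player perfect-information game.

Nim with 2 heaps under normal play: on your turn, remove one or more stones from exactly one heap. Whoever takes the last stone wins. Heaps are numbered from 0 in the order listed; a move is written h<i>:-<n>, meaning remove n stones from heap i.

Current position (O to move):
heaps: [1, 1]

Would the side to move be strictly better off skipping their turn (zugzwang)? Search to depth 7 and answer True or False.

zugzwang((1,1), O) = True

ply 1, O at (1,1) | h0:-1=-1→(0,1)*; h1:-1=-1→(1,0)
ply 2, X at (0,1) | h1:-1=+1→(0,0)*
ply 3: (0,0) is terminal -1 (O); from (1,1) depth 7
if O skipped the turn, X would face:
~ ply 1, X at (1,1) | h0:-1=-1→(0,1)*; h1:-1=-1→(1,0)
~ ply 2, O at (0,1) | h1:-1=+1→(0,0)*
~ ply 3: (0,0) is terminal -1 (X); from (1,1) depth 7
compare (O): move=-1 vs pass=+1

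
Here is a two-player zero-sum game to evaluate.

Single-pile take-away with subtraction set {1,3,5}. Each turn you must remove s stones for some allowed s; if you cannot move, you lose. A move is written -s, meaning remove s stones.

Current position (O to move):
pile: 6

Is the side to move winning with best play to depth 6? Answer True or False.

ply 1, O at 6 | -1=-1→5*; -3=-1→3; -5=-1→1
ply 2, X at 5 | -1=+1→4*; -3=+1→2; -5=+1→0
ply 3, O at 4 | -1=-1→3*; -3=-1→1
ply 4, X at 3 | -1=+1→2*; -3=+1→0
ply 5, O at 2 | -1=-1→1*
ply 6, X at 1 | -1=+1→0*
ply 7: 0 is terminal -1 (O); from 6 depth 6

O winning at [6]: False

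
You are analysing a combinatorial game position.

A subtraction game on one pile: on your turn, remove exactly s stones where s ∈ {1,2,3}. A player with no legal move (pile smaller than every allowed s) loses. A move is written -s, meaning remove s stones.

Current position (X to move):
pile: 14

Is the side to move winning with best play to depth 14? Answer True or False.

X winning at [14]: True

[14] X move#1: -1:-1/13, -2:+1/12*, -3:-1/11
[12] O move#2: -1:-1/11*, -2:-1/10, -3:-1/9
[11] X move#3: -1:-1/10, -2:-1/9, -3:+1/8*
[8] O move#4: -1:-1/7*, -2:-1/6, -3:-1/5
[7] X move#5: -1:-1/6, -2:-1/5, -3:+1/4*
[4] O move#6: -1:-1/3*, -2:-1/2, -3:-1/1
[3] X move#7: -1:-1/2, -2:-1/1, -3:+1/0*
[0] end (terminal -1, O#8); searched 14 to 14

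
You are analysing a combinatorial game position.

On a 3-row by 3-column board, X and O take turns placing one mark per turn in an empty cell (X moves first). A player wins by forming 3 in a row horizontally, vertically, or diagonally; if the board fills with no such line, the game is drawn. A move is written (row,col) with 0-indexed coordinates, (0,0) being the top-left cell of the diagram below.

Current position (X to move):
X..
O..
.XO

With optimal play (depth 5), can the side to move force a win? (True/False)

X winning at [X../O../.XO]: True

ply 1, X at X../O../.XO | (0,1)=+1→XX./O../.XO*; (0,2)=+0→X.X/O../.XO; (1,1)=+0→X../OX./.XO; (1,2)=+0→X../O.X/.XO; (2,0)=-1→X../O../XXO
ply 2, O at XX./O../.XO | (0,2)=-1→XXO/O../.XO*; (1,1)=-1→XX./OO./.XO; (1,2)=-1→XX./O.O/.XO; (2,0)=-1→XX./O../OXO
ply 3, X at XXO/O../.XO | (1,1)=+1→XXO/OX./.XO*; (1,2)=+0→XXO/O.X/.XO; (2,0)=-1→XXO/O../XXO
ply 4: XXO/OX./.XO is terminal -1 (O); from X../O../.XO depth 5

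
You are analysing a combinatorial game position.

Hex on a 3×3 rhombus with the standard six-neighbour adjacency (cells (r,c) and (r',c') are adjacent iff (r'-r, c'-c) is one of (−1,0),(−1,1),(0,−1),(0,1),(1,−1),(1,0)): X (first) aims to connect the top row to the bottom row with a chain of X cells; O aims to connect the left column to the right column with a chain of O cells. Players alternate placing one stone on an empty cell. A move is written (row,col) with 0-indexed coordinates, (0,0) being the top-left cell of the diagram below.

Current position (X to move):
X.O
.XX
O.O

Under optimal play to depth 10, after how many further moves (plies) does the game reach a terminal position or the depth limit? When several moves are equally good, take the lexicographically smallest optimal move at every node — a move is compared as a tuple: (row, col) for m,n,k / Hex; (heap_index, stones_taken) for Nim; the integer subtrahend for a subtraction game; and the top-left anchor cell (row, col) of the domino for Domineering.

p1 X@[X.O/.XX/O.O]: (0,1)[XXO/.XX/O.O]-1 (1,0)[X.O/XXX/O.O]-1 (2,1)[X.O/.XX/OXO]+1*
p2 O@[X.O/.XX/OXO]: (0,1)[XOO/.XX/OXO]-1* (1,0)[X.O/OXX/OXO]-1
p3 X@[XOO/.XX/OXO]: (1,0)[XOO/XXX/OXO]+1*
p4 O@[XOO/XXX/OXO] terminal -1; root [X.O/.XX/O.O] d10

PV length from [X.O/.XX/O.O]: 3 plies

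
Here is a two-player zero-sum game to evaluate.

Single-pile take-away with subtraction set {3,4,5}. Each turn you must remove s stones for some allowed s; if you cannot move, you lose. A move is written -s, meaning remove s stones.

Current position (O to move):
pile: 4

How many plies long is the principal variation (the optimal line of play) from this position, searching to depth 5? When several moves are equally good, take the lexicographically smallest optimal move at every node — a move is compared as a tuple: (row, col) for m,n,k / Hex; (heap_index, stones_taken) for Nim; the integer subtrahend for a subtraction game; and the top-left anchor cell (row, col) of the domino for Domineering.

[4] O move#1: -3:+1/1*, -4:+1/0
[1] end (terminal -1, X#2); searched 4 to 5

PV length from [4]: 1 ply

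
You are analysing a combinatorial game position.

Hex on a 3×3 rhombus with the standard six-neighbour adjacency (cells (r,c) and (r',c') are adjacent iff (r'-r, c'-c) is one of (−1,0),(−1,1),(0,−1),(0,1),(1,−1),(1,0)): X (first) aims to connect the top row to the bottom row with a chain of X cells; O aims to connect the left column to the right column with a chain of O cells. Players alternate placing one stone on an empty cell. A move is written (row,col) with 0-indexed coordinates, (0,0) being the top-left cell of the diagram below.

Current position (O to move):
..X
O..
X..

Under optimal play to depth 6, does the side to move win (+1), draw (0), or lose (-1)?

value(..X/O../X.., O) = -1

p1 O@[..X/O../X..]: (0,0)[O.X/O../X..]-1* (0,1)[.OX/O../X..]-1 (1,1)[..X/OO./X..]-1 (1,2)[..X/O.O/X..]-1 (2,1)[..X/O../XO.]-1 (2,2)[..X/O../X.O]-1
p2 X@[O.X/O../X..]: (0,1)[OXX/O../X..]+1* (1,1)[O.X/OX./X..]+1 (1,2)[O.X/O.X/X..]+1 (2,1)[O.X/O../XX.]+1 (2,2)[O.X/O../X.X]+1
p3 O@[OXX/O../X..]: (1,1)[OXX/OO./X..]-1* (1,2)[OXX/O.O/X..]-1 (2,1)[OXX/O../XO.]-1 (2,2)[OXX/O../X.O]-1
p4 X@[OXX/OO./X..]: (1,2)[OXX/OOX/X..]+1* (2,1)[OXX/OO./XX.]-1 (2,2)[OXX/OO./X.X]-1
p5 O@[OXX/OOX/X..]: (2,1)[OXX/OOX/XO.]-1* (2,2)[OXX/OOX/X.O]-1
p6 X@[OXX/OOX/XO.]: (2,2)[OXX/OOX/XOX]+1*
p7 O@[OXX/OOX/XOX] terminal -1; root [..X/O../X..] d6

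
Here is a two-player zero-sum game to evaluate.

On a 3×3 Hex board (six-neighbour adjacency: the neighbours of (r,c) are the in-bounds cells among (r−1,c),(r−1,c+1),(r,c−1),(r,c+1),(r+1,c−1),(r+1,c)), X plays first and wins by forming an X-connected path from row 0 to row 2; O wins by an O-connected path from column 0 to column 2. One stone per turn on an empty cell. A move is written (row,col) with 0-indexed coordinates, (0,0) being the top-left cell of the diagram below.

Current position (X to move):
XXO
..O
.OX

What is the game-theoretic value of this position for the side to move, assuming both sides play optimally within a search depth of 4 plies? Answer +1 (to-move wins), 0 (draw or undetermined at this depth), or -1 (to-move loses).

value(XXO/..O/.OX, X) = +1

[XXO/..O/.OX] X move#1: (1,0):-1/XXO/X.O/.OX, (1,1):-1/XXO/.XO/.OX, (2,0):+1/XXO/..O/XOX*
[XXO/..O/XOX] O move#2: (1,0):-1/XXO/O.O/XOX*, (1,1):-1/XXO/.OO/XOX
[XXO/O.O/XOX] X move#3: (1,1):+1/XXO/OXO/XOX*
[XXO/OXO/XOX] end (terminal -1, O#4); searched XXO/..O/.OX to 4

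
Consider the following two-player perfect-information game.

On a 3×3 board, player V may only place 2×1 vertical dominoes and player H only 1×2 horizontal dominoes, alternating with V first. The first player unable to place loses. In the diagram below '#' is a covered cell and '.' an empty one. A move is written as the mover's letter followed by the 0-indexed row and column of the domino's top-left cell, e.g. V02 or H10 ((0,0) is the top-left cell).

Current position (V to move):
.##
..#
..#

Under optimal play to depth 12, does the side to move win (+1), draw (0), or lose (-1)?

value(.##/..#/..#, V) = +1

p1 V@[.##/..#/..#]: V00[###/#.#/..#]-1 V10[.##/#.#/#.#]+1* V11[.##/.##/.##]+1
p2 H@[.##/#.#/#.#] terminal -1; root [.##/..#/..#] d12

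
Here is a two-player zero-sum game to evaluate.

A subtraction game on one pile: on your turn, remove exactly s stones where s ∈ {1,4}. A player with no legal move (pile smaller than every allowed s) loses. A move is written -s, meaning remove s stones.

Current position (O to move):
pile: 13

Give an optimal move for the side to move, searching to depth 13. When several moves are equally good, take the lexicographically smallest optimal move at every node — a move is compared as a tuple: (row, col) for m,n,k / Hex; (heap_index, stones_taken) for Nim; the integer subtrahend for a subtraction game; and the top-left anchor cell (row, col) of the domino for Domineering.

O's best at [13]: -1

[13] O move#1: -1:+1/12*, -4:-1/9
[12] X move#2: -1:-1/11*, -4:-1/8
[11] O move#3: -1:+1/10*, -4:+1/7
[10] X move#4: -1:-1/9*, -4:-1/6
[9] O move#5: -1:-1/8, -4:+1/5*
[5] X move#6: -1:-1/4*, -4:-1/1
[4] O move#7: -1:-1/3, -4:+1/0*
[0] end (terminal -1, X#8); searched 13 to 13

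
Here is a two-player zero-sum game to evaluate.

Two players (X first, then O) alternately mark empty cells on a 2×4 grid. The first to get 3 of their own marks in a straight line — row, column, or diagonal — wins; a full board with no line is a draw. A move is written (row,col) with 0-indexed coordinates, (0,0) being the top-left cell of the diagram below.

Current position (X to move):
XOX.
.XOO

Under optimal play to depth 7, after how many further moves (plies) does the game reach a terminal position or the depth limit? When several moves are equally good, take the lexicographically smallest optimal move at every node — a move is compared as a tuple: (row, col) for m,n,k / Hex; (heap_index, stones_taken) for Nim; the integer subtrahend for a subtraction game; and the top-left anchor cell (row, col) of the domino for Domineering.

p1 X@[XOX./.XOO]: (0,3)[XOXX/.XOO]+0* (1,0)[XOX./XXOO]+0
p2 O@[XOXX/.XOO]: (1,0)[XOXX/OXOO]+0*
p3 X@[XOXX/OXOO] terminal +0; root [XOX./.XOO] d7

PV length from [XOX./.XOO]: 2 plies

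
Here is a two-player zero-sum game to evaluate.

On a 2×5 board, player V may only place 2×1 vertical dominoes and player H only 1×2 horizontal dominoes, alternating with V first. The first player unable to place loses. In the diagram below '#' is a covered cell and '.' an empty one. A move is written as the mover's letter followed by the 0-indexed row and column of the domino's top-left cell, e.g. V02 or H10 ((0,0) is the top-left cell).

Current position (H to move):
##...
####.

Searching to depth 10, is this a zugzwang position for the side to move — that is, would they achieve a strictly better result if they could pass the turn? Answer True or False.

zugzwang(##.../####., H) = False

p1 H@[##.../####.]: H02[####./####.]-1 H03[##.##/####.]+1*
p2 V@[##.##/####.] terminal -1; root [##.../####.] d10
if H skipped the turn, V would face:
~ p1 V@[##.../####.]: V04[##..#/#####]-1*
~ p2 H@[##..#/#####]: H02[#####/#####]+1*
~ p3 V@[#####/#####] terminal -1; root [##.../####.] d10
compare (H): move=+1 vs pass=+1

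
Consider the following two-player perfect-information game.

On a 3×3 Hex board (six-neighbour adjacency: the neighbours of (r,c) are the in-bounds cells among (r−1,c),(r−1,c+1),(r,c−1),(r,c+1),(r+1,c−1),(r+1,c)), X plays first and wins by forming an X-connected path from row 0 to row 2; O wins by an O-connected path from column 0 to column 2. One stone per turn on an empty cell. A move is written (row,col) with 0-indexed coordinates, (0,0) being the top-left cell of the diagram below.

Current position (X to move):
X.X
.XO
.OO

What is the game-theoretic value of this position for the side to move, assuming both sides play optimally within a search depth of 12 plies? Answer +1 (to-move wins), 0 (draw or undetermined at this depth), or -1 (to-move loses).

value(X.X/.XO/.OO, X) = +1

[X.X/.XO/.OO] X move#1: (0,1):-1/XXX/.XO/.OO, (1,0):-1/X.X/XXO/.OO, (2,0):+1/X.X/.XO/XOO*
[X.X/.XO/XOO] end (terminal -1, O#2); searched X.X/.XO/.OO to 12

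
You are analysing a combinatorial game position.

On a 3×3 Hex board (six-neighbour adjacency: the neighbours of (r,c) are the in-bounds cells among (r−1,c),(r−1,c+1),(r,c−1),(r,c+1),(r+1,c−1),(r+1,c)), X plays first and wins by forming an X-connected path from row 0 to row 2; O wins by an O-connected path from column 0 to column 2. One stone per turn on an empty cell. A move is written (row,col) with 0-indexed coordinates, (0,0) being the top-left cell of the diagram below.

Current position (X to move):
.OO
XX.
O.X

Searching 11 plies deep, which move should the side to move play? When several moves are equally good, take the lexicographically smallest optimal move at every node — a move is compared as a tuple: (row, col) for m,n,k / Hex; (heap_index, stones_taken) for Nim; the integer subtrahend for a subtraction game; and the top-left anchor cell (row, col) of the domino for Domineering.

X's best at [.OO/XX./O.X]: (0,0)

p1 X@[.OO/XX./O.X]: (0,0)[XOO/XX./O.X]+1* (1,2)[.OO/XXX/O.X]-1 (2,1)[.OO/XX./OXX]-1
p2 O@[XOO/XX./O.X]: (1,2)[XOO/XXO/O.X]-1* (2,1)[XOO/XX./OOX]-1
p3 X@[XOO/XXO/O.X]: (2,1)[XOO/XXO/OXX]+1*
p4 O@[XOO/XXO/OXX] terminal -1; root [.OO/XX./O.X] d11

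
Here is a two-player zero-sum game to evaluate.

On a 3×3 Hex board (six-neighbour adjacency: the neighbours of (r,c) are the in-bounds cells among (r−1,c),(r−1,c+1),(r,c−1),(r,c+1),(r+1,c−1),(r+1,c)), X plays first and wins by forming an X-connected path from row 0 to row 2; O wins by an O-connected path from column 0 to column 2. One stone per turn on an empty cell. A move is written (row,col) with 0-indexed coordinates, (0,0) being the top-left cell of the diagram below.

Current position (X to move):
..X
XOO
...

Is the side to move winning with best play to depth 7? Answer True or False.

X winning at [..X/XOO/...]: True

ply 1, X at ..X/XOO/... | (0,0)=-1→X.X/XOO/...; (0,1)=-1→.XX/XOO/...; (2,0)=+1→..X/XOO/X..*; (2,1)=-1→..X/XOO/.X.; (2,2)=-1→..X/XOO/..X
ply 2, O at ..X/XOO/X.. | (0,0)=-1→O.X/XOO/X..*; (0,1)=-1→.OX/XOO/X..; (2,1)=-1→..X/XOO/XO.; (2,2)=-1→..X/XOO/X.O
ply 3, X at O.X/XOO/X.. | (0,1)=+1→OXX/XOO/X..*; (2,1)=-1→O.X/XOO/XX.; (2,2)=-1→O.X/XOO/X.X
ply 4: OXX/XOO/X.. is terminal -1 (O); from ..X/XOO/... depth 7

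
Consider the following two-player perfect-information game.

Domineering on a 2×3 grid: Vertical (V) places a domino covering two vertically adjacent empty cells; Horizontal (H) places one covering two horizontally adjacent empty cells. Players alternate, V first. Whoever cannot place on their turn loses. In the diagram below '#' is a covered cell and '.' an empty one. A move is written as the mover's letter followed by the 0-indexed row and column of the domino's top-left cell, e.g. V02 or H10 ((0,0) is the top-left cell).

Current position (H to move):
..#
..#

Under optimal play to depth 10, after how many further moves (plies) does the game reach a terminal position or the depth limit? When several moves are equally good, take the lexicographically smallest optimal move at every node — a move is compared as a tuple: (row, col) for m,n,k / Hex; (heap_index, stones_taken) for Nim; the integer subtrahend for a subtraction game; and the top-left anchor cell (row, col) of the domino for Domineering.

PV length from [..#/..#]: 1 ply

[..#/..#] H move#1: H00:+1/###/..#*, H10:+1/..#/###
[###/..#] end (terminal -1, V#2); searched ..#/..# to 10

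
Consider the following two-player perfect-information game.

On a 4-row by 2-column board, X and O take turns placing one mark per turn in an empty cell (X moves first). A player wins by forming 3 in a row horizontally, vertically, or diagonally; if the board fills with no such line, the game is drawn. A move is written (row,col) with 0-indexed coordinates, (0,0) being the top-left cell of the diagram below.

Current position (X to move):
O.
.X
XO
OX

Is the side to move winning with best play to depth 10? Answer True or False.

X winning at [O./.X/XO/OX]: False

[O./.X/XO/OX] X move#1: (0,1):+0/OX/.X/XO/OX*, (1,0):+0/O./XX/XO/OX
[OX/.X/XO/OX] O move#2: (1,0):+0/OX/OX/XO/OX*
[OX/OX/XO/OX] end (terminal +0, X#3); searched O./.X/XO/OX to 10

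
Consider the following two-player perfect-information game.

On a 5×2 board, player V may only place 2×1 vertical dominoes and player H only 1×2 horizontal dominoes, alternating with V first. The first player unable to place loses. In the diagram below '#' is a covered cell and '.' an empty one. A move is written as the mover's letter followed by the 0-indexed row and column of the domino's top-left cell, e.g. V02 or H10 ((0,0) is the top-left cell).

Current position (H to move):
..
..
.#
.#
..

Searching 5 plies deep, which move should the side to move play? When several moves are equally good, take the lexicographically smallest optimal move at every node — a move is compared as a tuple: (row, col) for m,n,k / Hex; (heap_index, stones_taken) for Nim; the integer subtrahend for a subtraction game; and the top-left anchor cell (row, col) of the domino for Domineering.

H's best at [../../.#/.#/..]: H00

[../../.#/.#/..] H move#1: H00:+1/##/../.#/.#/..*, H10:+1/../##/.#/.#/.., H40:-1/../../.#/.#/##
[##/../.#/.#/..] V move#2: V10:-1/##/#./##/.#/..*, V20:-1/##/../##/##/.., V30:-1/##/../.#/##/#.
[##/#./##/.#/..] H move#3: H40:+1/##/#./##/.#/##*
[##/#./##/.#/##] end (terminal -1, V#4); searched ../../.#/.#/.. to 5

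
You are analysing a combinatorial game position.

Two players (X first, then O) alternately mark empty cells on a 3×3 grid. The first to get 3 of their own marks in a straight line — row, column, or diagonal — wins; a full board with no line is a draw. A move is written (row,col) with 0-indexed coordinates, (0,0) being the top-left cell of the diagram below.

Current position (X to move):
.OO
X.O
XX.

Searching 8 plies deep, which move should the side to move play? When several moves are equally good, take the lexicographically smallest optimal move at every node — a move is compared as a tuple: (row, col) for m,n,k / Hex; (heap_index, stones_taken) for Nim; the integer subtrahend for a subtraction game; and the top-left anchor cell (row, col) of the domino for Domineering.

X's best at [.OO/X.O/XX.]: (0,0)

ply 1, X at .OO/X.O/XX. | (0,0)=+1→XOO/X.O/XX.*; (1,1)=-1→.OO/XXO/XX.; (2,2)=+1→.OO/X.O/XXX
ply 2: XOO/X.O/XX. is terminal -1 (O); from .OO/X.O/XX. depth 8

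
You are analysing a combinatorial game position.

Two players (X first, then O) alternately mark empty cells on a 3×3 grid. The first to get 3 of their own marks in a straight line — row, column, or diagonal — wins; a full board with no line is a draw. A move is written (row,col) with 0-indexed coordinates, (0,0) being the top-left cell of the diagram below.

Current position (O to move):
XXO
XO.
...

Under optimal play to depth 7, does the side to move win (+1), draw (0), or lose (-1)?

p1 O@[XXO/XO./...]: (1,2)[XXO/XOO/...]-1 (2,0)[XXO/XO./O..]+1* (2,1)[XXO/XO./.O.]-1 (2,2)[XXO/XO./..O]-1
p2 X@[XXO/XO./O..] terminal -1; root [XXO/XO./...] d7

value(XXO/XO./..., O) = +1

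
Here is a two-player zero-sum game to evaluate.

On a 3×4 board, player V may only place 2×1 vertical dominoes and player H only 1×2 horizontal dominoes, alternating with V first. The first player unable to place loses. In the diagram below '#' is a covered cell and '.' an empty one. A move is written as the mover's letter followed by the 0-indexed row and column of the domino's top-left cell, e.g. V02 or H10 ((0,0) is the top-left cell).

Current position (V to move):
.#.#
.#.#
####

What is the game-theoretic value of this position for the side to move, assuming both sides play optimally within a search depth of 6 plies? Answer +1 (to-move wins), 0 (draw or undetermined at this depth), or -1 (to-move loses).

value(.#.#/.#.#/####, V) = +1

[.#.#/.#.#/####] V move#1: V00:+1/##.#/##.#/####*, V02:+1/.###/.###/####
[##.#/##.#/####] end (terminal -1, H#2); searched .#.#/.#.#/#### to 6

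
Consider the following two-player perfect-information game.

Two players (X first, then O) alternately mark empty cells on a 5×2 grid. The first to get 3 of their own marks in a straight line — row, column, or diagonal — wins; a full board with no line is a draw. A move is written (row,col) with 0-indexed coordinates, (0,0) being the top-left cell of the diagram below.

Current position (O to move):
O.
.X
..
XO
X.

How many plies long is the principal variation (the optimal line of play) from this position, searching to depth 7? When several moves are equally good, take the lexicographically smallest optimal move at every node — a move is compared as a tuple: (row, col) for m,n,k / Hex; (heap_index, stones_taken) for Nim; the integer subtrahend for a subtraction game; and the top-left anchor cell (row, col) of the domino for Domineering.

[O./.X/../XO/X.] O move#1: (0,1):-1/OO/.X/../XO/X., (1,0):-1/O./OX/../XO/X., (2,0):+0/O./.X/O./XO/X.*, (2,1):-1/O./.X/.O/XO/X., (4,1):-1/O./.X/../XO/XO
[O./.X/O./XO/X.] X move#2: (0,1):-1/OX/.X/O./XO/X., (1,0):+0/O./XX/O./XO/X.*, (2,1):-1/O./.X/OX/XO/X., (4,1):-1/O./.X/O./XO/XX
[O./XX/O./XO/X.] O move#3: (0,1):+0/OO/XX/O./XO/X.*, (2,1):+0/O./XX/OO/XO/X., (4,1):+0/O./XX/O./XO/XO
[OO/XX/O./XO/X.] X move#4: (2,1):+0/OO/XX/OX/XO/X.*, (4,1):+0/OO/XX/O./XO/XX
[OO/XX/OX/XO/X.] O move#5: (4,1):+0/OO/XX/OX/XO/XO*
[OO/XX/OX/XO/XO] end (terminal +0, X#6); searched O./.X/../XO/X. to 7

PV length from [O./.X/../XO/X.]: 5 plies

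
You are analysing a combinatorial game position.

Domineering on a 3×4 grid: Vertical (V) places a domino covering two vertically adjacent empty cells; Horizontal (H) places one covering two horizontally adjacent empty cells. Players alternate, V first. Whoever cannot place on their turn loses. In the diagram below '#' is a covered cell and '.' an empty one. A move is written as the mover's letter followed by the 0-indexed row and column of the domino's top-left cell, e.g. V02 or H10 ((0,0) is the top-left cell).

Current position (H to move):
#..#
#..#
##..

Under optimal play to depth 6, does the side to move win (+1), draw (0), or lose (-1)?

p1 H@[#..#/#..#/##..]: H01[####/#..#/##..]-1 H11[#..#/####/##..]+1* H22[#..#/#..#/####]-1
p2 V@[#..#/####/##..] terminal -1; root [#..#/#..#/##..] d6

value(#..#/#..#/##.., H) = +1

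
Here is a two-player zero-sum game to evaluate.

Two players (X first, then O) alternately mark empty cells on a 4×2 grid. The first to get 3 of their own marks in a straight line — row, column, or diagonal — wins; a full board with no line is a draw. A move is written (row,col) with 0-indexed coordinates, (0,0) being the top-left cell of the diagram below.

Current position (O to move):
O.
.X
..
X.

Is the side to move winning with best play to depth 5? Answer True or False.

p1 O@[O./.X/../X.]: (0,1)[OO/.X/../X.]+0* (1,0)[O./OX/../X.]+0 (2,0)[O./.X/O./X.]+0 (2,1)[O./.X/.O/X.]+0 (3,1)[O./.X/../XO]+0
p2 X@[OO/.X/../X.]: (1,0)[OO/XX/../X.]+0* (2,0)[OO/.X/X./X.]+0 (2,1)[OO/.X/.X/X.]+0 (3,1)[OO/.X/../XX]+0
p3 O@[OO/XX/../X.]: (2,0)[OO/XX/O./X.]+0* (2,1)[OO/XX/.O/X.]-1 (3,1)[OO/XX/../XO]-1
p4 X@[OO/XX/O./X.]: (2,1)[OO/XX/OX/X.]+0* (3,1)[OO/XX/O./XX]+0
p5 O@[OO/XX/OX/X.]: (3,1)[OO/XX/OX/XO]+0*
p6 X@[OO/XX/OX/XO] terminal +0; root [O./.X/../X.] d5

O winning at [O./.X/../X.]: False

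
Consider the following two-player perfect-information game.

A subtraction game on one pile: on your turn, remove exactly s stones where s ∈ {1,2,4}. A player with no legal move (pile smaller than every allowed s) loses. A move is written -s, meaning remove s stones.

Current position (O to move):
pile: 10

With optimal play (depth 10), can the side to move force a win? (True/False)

O winning at [10]: True

[10] O move#1: -1:+1/9*, -2:-1/8, -4:+1/6
[9] X move#2: -1:-1/8*, -2:-1/7, -4:-1/5
[8] O move#3: -1:-1/7, -2:+1/6*, -4:-1/4
[6] X move#4: -1:-1/5*, -2:-1/4, -4:-1/2
[5] O move#5: -1:-1/4, -2:+1/3*, -4:-1/1
[3] X move#6: -1:-1/2*, -2:-1/1
[2] O move#7: -1:-1/1, -2:+1/0*
[0] end (terminal -1, X#8); searched 10 to 10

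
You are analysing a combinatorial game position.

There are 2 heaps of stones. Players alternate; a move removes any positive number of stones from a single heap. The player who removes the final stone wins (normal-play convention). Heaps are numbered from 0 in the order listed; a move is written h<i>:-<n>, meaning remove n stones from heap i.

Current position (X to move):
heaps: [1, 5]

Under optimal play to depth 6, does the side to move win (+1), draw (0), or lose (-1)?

p1 X@[(1,5)]: h0:-1[(0,5)]-1 h1:-1[(1,4)]-1 h1:-2[(1,3)]-1 h1:-3[(1,2)]-1 h1:-4[(1,1)]+1* h1:-5[(1,0)]-1
p2 O@[(1,1)]: h0:-1[(0,1)]-1* h1:-1[(1,0)]-1
p3 X@[(0,1)]: h1:-1[(0,0)]+1*
p4 O@[(0,0)] terminal -1; root [(1,5)] d6

value((1,5), X) = +1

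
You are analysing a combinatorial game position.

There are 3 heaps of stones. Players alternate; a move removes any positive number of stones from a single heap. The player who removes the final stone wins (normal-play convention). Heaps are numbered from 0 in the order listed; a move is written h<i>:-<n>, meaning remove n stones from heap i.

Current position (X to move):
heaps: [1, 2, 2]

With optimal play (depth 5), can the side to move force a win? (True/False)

[(1,2,2)] X move#1: h0:-1:+1/(0,2,2)*, h1:-1:-1/(1,1,2), h1:-2:-1/(1,0,2), h2:-1:-1/(1,2,1), h2:-2:-1/(1,2,0)
[(0,2,2)] O move#2: h1:-1:-1/(0,1,2)*, h1:-2:-1/(0,0,2), h2:-1:-1/(0,2,1), h2:-2:-1/(0,2,0)
[(0,1,2)] X move#3: h1:-1:-1/(0,0,2), h2:-1:+1/(0,1,1)*, h2:-2:-1/(0,1,0)
[(0,1,1)] O move#4: h1:-1:-1/(0,0,1)*, h2:-1:-1/(0,1,0)
[(0,0,1)] X move#5: h2:-1:+1/(0,0,0)*
[(0,0,0)] end (terminal -1, O#6); searched (1,2,2) to 5

X winning at [(1,2,2)]: True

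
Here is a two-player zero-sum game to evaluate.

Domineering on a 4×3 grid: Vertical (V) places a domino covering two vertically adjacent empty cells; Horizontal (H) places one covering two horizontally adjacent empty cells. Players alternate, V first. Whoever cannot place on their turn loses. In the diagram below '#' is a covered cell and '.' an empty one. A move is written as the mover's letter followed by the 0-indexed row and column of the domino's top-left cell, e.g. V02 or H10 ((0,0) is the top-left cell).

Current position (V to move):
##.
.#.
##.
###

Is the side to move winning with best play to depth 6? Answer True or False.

[##./.#./##./###] V move#1: V02:+1/###/.##/##./###*, V12:+1/##./.##/###/###
[###/.##/##./###] end (terminal -1, H#2); searched ##./.#./##./### to 6

V winning at [##./.#./##./###]: True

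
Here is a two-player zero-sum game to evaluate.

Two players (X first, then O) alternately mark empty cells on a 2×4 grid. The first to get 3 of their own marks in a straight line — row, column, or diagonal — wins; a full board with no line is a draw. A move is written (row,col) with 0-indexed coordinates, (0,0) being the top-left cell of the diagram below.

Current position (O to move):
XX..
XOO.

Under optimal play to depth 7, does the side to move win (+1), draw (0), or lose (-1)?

value(XX../XOO., O) = +1

ply 1, O at XX../XOO. | (0,2)=+0→XXO./XOO.; (0,3)=-1→XX.O/XOO.; (1,3)=+1→XX../XOOO*
ply 2: XX../XOOO is terminal -1 (X); from XX../XOO. depth 7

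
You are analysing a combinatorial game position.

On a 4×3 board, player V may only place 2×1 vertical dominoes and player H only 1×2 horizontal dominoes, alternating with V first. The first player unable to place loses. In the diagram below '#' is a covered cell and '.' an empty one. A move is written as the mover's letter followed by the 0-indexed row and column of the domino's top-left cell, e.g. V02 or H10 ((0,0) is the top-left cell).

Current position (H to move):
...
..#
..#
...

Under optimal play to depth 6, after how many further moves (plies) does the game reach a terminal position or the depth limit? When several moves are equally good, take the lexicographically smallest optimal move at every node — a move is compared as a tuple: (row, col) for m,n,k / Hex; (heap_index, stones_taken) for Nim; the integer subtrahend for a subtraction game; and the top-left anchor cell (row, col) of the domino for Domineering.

PV length from [.../..#/..#/...]: 4 plies

[.../..#/..#/...] H move#1: H00:-1/##./..#/..#/...*, H01:-1/.##/..#/..#/..., H10:-1/.../###/..#/..., H20:-1/.../..#/###/..., H30:-1/.../..#/..#/##., H31:-1/.../..#/..#/.##
[##./..#/..#/...] V move#2: V10:+1/##./#.#/#.#/...*, V11:+1/##./.##/.##/..., V20:+1/##./..#/#.#/#.., V21:+1/##./..#/.##/.#.
[##./#.#/#.#/...] H move#3: H30:-1/##./#.#/#.#/##.*, H31:-1/##./#.#/#.#/.##
[##./#.#/#.#/##.] V move#4: V11:+1/##./###/###/##.*
[##./###/###/##.] end (terminal -1, H#5); searched .../..#/..#/... to 6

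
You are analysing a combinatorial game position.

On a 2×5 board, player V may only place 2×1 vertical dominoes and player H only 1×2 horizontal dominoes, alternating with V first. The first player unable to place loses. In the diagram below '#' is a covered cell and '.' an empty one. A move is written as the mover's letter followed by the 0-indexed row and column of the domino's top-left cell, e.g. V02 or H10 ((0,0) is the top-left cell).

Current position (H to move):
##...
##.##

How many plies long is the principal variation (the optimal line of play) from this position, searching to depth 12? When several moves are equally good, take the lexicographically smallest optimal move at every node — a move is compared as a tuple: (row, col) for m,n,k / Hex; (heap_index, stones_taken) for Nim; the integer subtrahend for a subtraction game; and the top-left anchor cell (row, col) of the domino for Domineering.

[##.../##.##] H move#1: H02:+1/####./##.##*, H03:-1/##.##/##.##
[####./##.##] end (terminal -1, V#2); searched ##.../##.## to 12

PV length from [##.../##.##]: 1 ply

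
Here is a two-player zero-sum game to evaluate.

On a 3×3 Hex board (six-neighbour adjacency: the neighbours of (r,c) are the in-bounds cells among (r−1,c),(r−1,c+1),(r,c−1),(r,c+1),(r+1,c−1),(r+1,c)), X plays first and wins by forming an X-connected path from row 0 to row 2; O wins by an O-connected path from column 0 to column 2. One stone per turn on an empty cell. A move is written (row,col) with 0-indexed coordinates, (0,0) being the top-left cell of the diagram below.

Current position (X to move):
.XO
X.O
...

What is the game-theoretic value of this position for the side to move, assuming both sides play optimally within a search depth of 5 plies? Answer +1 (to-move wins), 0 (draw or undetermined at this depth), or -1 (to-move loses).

value(.XO/X.O/..., X) = +1

ply 1, X at .XO/X.O/... | (0,0)=-1→XXO/X.O/...; (1,1)=+1→.XO/XXO/...*; (2,0)=+1→.XO/X.O/X..; (2,1)=+1→.XO/X.O/.X.; (2,2)=-1→.XO/X.O/..X
ply 2, O at .XO/XXO/... | (0,0)=-1→OXO/XXO/...*; (2,0)=-1→.XO/XXO/O..; (2,1)=-1→.XO/XXO/.O.; (2,2)=-1→.XO/XXO/..O
ply 3, X at OXO/XXO/... | (2,0)=+1→OXO/XXO/X..*; (2,1)=+1→OXO/XXO/.X.; (2,2)=+1→OXO/XXO/..X
ply 4: OXO/XXO/X.. is terminal -1 (O); from .XO/X.O/... depth 5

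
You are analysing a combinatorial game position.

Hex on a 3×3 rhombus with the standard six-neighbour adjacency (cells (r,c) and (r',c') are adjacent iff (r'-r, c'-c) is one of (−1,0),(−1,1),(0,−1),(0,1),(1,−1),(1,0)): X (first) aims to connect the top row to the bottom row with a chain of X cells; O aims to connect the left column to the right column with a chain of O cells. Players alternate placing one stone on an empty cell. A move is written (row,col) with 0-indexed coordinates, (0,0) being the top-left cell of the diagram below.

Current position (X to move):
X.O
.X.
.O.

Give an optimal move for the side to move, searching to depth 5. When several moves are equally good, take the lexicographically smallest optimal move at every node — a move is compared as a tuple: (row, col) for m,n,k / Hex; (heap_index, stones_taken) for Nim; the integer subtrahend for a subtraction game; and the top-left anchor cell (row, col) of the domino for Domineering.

X's best at [X.O/.X./.O.]: (1,2)

p1 X@[X.O/.X./.O.]: (0,1)[XXO/.X./.O.]-1 (1,0)[X.O/XX./.O.]-1 (1,2)[X.O/.XX/.O.]+1* (2,0)[X.O/.X./XO.]+1 (2,2)[X.O/.X./.OX]+1
p2 O@[X.O/.XX/.O.]: (0,1)[XOO/.XX/.O.]-1* (1,0)[X.O/OXX/.O.]-1 (2,0)[X.O/.XX/OO.]-1 (2,2)[X.O/.XX/.OO]-1
p3 X@[XOO/.XX/.O.]: (1,0)[XOO/XXX/.O.]+1* (2,0)[XOO/.XX/XO.]-1 (2,2)[XOO/.XX/.OX]-1
p4 O@[XOO/XXX/.O.]: (2,0)[XOO/XXX/OO.]-1* (2,2)[XOO/XXX/.OO]-1
p5 X@[XOO/XXX/OO.]: (2,2)[XOO/XXX/OOX]+1*
p6 O@[XOO/XXX/OOX] terminal -1; root [X.O/.X./.O.] d5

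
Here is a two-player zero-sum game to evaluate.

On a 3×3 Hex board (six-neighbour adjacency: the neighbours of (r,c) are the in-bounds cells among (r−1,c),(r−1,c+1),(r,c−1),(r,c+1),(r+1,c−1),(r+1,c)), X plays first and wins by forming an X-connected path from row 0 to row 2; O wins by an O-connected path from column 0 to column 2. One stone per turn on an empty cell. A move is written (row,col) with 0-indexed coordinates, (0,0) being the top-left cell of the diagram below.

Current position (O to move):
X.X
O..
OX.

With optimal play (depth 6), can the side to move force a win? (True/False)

O winning at [X.X/O../OX.]: False

p1 O@[X.X/O../OX.]: (0,1)[XOX/O../OX.]-1* (1,1)[X.X/OO./OX.]-1 (1,2)[X.X/O.O/OX.]-1 (2,2)[X.X/O../OXO]-1
p2 X@[XOX/O../OX.]: (1,1)[XOX/OX./OX.]+1* (1,2)[XOX/O.X/OX.]+1 (2,2)[XOX/O../OXX]+1
p3 O@[XOX/OX./OX.] terminal -1; root [X.X/O../OX.] d6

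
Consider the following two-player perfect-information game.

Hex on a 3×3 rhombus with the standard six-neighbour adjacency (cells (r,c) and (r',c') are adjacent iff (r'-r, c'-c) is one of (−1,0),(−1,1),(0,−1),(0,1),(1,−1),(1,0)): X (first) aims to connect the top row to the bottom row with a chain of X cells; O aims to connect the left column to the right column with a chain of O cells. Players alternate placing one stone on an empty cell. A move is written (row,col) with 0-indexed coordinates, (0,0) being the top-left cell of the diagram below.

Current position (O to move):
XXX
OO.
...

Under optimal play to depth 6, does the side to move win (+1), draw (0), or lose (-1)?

value(XXX/OO./..., O) = +1

p1 O@[XXX/OO./...]: (1,2)[XXX/OOO/...]+1* (2,0)[XXX/OO./O..]-1 (2,1)[XXX/OO./.O.]+1 (2,2)[XXX/OO./..O]+1
p2 X@[XXX/OOO/...] terminal -1; root [XXX/OO./...] d6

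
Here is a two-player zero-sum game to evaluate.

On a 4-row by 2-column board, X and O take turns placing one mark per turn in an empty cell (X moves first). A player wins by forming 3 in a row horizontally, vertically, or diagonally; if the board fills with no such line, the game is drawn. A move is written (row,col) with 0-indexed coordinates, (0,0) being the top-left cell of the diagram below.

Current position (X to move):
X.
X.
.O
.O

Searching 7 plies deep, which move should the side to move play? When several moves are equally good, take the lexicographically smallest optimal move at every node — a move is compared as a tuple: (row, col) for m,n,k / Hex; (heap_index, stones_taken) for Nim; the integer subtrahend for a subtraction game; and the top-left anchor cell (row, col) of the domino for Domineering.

p1 X@[X./X./.O/.O]: (0,1)[XX/X./.O/.O]-1 (1,1)[X./XX/.O/.O]+0 (2,0)[X./X./XO/.O]+1* (3,0)[X./X./.O/XO]-1
p2 O@[X./X./XO/.O] terminal -1; root [X./X./.O/.O] d7

X's best at [X./X./.O/.O]: (2,0)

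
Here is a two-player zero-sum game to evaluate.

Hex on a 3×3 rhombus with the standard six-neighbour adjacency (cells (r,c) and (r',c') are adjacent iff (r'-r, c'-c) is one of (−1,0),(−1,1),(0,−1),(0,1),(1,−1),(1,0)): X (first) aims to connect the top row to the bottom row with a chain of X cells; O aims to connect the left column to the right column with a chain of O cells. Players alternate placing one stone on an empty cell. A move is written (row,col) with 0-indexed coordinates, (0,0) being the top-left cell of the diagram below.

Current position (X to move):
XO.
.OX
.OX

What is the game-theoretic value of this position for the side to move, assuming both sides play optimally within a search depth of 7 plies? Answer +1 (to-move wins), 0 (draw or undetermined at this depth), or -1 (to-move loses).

[XO./.OX/.OX] X move#1: (0,2):+1/XOX/.OX/.OX*, (1,0):+1/XO./XOX/.OX, (2,0):+1/XO./.OX/XOX
[XOX/.OX/.OX] end (terminal -1, O#2); searched XO./.OX/.OX to 7

value(XO./.OX/.OX, X) = +1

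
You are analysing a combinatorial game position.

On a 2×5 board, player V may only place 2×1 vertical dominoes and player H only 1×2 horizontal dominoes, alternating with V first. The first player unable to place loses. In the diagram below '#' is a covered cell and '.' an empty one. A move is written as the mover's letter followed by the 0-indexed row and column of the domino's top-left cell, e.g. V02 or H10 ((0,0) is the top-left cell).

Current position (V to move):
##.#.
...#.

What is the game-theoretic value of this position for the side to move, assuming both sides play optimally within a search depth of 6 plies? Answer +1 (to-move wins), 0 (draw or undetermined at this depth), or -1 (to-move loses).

p1 V@[##.#./...#.]: V02[####./..##.]+1* V04[##.##/...##]-1
p2 H@[####./..##.]: H10[####./####.]-1*
p3 V@[####./####.]: V04[#####/#####]+1*
p4 H@[#####/#####] terminal -1; root [##.#./...#.] d6

value(##.#./...#., V) = +1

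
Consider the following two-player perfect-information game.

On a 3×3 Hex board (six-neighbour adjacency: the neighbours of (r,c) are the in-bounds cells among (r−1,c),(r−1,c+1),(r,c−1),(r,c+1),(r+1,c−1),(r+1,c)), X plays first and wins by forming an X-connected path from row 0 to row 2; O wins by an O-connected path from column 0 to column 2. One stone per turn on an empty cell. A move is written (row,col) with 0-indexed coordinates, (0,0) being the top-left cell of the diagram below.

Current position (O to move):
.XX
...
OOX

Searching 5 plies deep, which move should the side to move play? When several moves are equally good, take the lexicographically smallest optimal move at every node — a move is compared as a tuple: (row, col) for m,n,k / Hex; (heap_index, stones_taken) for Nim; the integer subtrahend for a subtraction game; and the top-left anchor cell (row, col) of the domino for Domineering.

O's best at [.XX/.../OOX]: (1,2)

[.XX/.../OOX] O move#1: (0,0):-1/OXX/.../OOX, (1,0):-1/.XX/O../OOX, (1,1):-1/.XX/.O./OOX, (1,2):+1/.XX/..O/OOX*
[.XX/..O/OOX] end (terminal -1, X#2); searched .XX/.../OOX to 5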